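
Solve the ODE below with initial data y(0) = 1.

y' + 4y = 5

General solution: y = 5/4 + Ce^(-4x)
Applying y(0) = 1: C = 1 - 5/4 = -1/4
Particular solution: y = 5/4 - (1/4)e^(-4x)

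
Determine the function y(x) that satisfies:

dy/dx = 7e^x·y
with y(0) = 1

General solution: y = Ce^(7e^x)
Applying IC y(0) = 1:
Particular solution: y = e^(7(e^x - 1))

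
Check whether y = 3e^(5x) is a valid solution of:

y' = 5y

Verification:
y = 3e^(5x)
y' = 15e^(5x)
5y = 15e^(5x)
y' = 5y ✓

Yes, it is a solution.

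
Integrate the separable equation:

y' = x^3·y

Separating variables and integrating:
ln|y| = x^4/4 + C

General solution: y = Ce^(x^4/4)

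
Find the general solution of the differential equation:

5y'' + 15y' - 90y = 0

Characteristic equation: 5r² + 15r - 90 = 0
Divide by 5: r² + 3r - 18 = 0
Roots: r = 3, -6 (distinct real)
General solution: y = C₁e^(3x) + C₂e^(-6x)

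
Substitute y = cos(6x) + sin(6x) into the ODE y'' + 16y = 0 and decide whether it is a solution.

Verification:
y'' = -36cos(6x) - 36sin(6x)
y'' + 16y ≠ 0 (frequency mismatch: got 36 instead of 16)

No, it is not a solution.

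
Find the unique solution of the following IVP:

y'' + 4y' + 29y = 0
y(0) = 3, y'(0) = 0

General solution: y = e^(-2x)(C₁cos(5x) + C₂sin(5x))
Complex roots r = -2 ± 5i
Applying ICs: C₁ = 3, C₂ = 6/5
Particular solution: y = e^(-2x)(3cos(5x) + (6/5)sin(5x))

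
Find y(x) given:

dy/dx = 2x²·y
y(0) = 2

General solution: y = Ce^(2x³/3)
Applying IC y(0) = 2:
Particular solution: y = 2e^(2x³/3)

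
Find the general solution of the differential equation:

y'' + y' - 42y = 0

Characteristic equation: r² + r - 42 = 0
Roots: r = 6, -7 (distinct real)
General solution: y = C₁e^(6x) + C₂e^(-7x)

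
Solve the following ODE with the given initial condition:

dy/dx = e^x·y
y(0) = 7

General solution: y = Ce^(e^x)
Applying IC y(0) = 7:
Particular solution: y = 7e^(e^x - 1)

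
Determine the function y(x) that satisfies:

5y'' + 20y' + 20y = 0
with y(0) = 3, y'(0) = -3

General solution: y = (C₁ + C₂x)e^(-2x)
Repeated root r = -2
Applying ICs: C₁ = 3, C₂ = 3
Particular solution: y = (3 + 3x)e^(-2x)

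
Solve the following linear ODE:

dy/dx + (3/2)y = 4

Using integrating factor method:

General solution: y = 8/3 + Ce^(-3x/2)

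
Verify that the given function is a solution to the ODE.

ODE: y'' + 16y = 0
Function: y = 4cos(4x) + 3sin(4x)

Verification:
y'' = -64cos(4x) - 48sin(4x)
y'' + 16y = 0 ✓

Yes, it is a solution.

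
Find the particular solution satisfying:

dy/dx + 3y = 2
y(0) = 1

General solution: y = 2/3 + Ce^(-3x)
Applying y(0) = 1: C = 1 - 2/3 = 1/3
Particular solution: y = 2/3 + (1/3)e^(-3x)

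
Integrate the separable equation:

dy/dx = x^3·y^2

Separating variables and integrating:
-1/y = x^4/4 + C

General solution: y^-1 = (-1/4)x^4 + C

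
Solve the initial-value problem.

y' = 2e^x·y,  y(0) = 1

General solution: y = Ce^(2e^x)
Applying IC y(0) = 1:
Particular solution: y = e^(2(e^x - 1))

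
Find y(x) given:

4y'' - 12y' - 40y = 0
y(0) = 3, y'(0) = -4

General solution: y = C₁e^(5x) + C₂e^(-2x)
Applying ICs: C₁ = 2/7, C₂ = 19/7
Particular solution: y = (2/7)e^(5x) + (19/7)e^(-2x)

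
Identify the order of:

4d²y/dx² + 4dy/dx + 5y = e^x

The order is 2 (highest derivative is of order 2).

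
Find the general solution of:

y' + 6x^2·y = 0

Using integrating factor method:

General solution: y = Ce^(-2x^3)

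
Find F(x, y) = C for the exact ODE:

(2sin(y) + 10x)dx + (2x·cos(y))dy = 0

Verify exactness: ∂M/∂y = ∂N/∂x ✓
Find F(x,y) such that ∂F/∂x = M, ∂F/∂y = N
Solution: 2x·sin(y) + 5x² = C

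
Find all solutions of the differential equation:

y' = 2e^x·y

Separating variables and integrating:
ln|y| = 2e^x + C

General solution: y = Ce^(2e^x)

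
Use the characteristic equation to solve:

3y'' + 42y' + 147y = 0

Characteristic equation: 3r² + 42r + 147 = 0
Divide by 3: r² + 14r + 49 = 0
Factored: (r + 7)² = 0
Repeated root: r = -7
General solution: y = (C₁ + C₂x)e^(-7x)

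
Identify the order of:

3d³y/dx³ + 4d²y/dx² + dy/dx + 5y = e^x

The order is 3 (highest derivative is of order 3).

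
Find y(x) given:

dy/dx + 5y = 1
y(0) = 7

General solution: y = 1/5 + Ce^(-5x)
Applying y(0) = 7: C = 7 - 1/5 = 34/5
Particular solution: y = 1/5 + (34/5)e^(-5x)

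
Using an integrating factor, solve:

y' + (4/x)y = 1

Using integrating factor method:

General solution: y = (1/5)x + Cx^(-4)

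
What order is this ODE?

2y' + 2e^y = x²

The order is 1 (highest derivative is of order 1).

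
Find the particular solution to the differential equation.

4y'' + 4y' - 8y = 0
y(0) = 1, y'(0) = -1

General solution: y = C₁e^x + C₂e^(-2x)
Applying ICs: C₁ = 1/3, C₂ = 2/3
Particular solution: y = (1/3)e^x + (2/3)e^(-2x)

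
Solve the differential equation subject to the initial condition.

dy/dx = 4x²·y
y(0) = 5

General solution: y = Ce^(4x³/3)
Applying IC y(0) = 5:
Particular solution: y = 5e^(4x³/3)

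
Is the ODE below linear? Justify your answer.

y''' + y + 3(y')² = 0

No. Nonlinear ((y')² term)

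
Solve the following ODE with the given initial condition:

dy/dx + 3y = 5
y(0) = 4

General solution: y = 5/3 + Ce^(-3x)
Applying y(0) = 4: C = 4 - 5/3 = 7/3
Particular solution: y = 5/3 + (7/3)e^(-3x)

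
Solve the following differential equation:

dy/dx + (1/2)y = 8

Using integrating factor method:

General solution: y = 16 + Ce^(-x/2)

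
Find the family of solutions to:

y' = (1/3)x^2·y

Separating variables and integrating:
ln|y| = x^3/9 + C

General solution: y = Ce^(x^3/9)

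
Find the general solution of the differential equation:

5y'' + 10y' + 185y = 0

Characteristic equation: 5r² + 10r + 185 = 0
Divide by 5: r² + 2r + 37 = 0
Roots: r = -1 ± 6i (complex conjugates)
General solution: y = e^(-x)(C₁cos(6x) + C₂sin(6x))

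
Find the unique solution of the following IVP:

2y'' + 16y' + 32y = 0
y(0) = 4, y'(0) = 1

General solution: y = (C₁ + C₂x)e^(-4x)
Repeated root r = -4
Applying ICs: C₁ = 4, C₂ = 17
Particular solution: y = (4 + 17x)e^(-4x)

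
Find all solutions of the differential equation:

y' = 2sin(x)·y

Separating variables and integrating:
ln|y| = -2cos(x) + C

General solution: y = Ce^(-2cos(x))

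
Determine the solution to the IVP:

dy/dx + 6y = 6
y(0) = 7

General solution: y = 1 + Ce^(-6x)
Applying y(0) = 7: C = 7 - 1 = 6
Particular solution: y = 1 + 6e^(-6x)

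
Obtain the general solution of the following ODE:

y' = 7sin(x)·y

Separating variables and integrating:
ln|y| = -7cos(x) + C

General solution: y = Ce^(-7cos(x))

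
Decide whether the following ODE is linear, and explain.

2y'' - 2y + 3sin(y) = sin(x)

Nonlinear (sin(y) is nonlinear in y)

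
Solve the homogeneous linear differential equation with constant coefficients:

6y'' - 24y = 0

Characteristic equation: 6r² - 24 = 0
Divide by 6: r² - 4 = 0
Roots: r = 2, -2 (distinct real)
General solution: y = C₁e^(2x) + C₂e^(-2x)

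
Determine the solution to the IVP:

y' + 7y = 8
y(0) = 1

General solution: y = 8/7 + Ce^(-7x)
Applying y(0) = 1: C = 1 - 8/7 = -1/7
Particular solution: y = 8/7 - (1/7)e^(-7x)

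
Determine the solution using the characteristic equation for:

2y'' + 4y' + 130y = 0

Characteristic equation: 2r² + 4r + 130 = 0
Divide by 2: r² + 2r + 65 = 0
Roots: r = -1 ± 8i (complex conjugates)
General solution: y = e^(-x)(C₁cos(8x) + C₂sin(8x))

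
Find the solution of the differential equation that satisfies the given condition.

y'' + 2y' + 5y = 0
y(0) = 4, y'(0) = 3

General solution: y = e^(-x)(C₁cos(2x) + C₂sin(2x))
Complex roots r = -1 ± 2i
Applying ICs: C₁ = 4, C₂ = 7/2
Particular solution: y = e^(-x)(4cos(2x) + (7/2)sin(2x))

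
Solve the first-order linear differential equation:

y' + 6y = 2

Using integrating factor method:

General solution: y = 1/3 + Ce^(-6x)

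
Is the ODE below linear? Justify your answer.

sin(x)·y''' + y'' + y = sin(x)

Yes. Linear (y and its derivatives appear to the first power only, no products of y terms)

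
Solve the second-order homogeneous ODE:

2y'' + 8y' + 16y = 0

Characteristic equation: 2r² + 8r + 16 = 0
Divide by 2: r² + 4r + 8 = 0
Roots: r = -2 ± 2i (complex conjugates)
General solution: y = e^(-2x)(C₁cos(2x) + C₂sin(2x))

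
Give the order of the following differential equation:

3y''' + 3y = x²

The order is 3 (highest derivative is of order 3).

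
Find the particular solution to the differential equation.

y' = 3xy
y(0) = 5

General solution: y = Ce^(3x²/2)
Applying IC y(0) = 5:
Particular solution: y = 5e^(3x²/2)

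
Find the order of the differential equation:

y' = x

The order is 1 (highest derivative is of order 1).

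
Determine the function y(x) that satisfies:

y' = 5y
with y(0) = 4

General solution: y = Ce^(5x)
Applying IC y(0) = 4:
Particular solution: y = 4e^(5x)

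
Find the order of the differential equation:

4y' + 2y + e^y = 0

The order is 1 (highest derivative is of order 1).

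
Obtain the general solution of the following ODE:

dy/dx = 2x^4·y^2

Separating variables and integrating:
-1/y = 2x^5/5 + C

General solution: y^-1 = (-2/5)x^5 + C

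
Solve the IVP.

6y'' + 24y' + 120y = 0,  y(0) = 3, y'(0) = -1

General solution: y = e^(-2x)(C₁cos(4x) + C₂sin(4x))
Complex roots r = -2 ± 4i
Applying ICs: C₁ = 3, C₂ = 5/4
Particular solution: y = e^(-2x)(3cos(4x) + (5/4)sin(4x))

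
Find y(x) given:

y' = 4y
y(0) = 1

General solution: y = Ce^(4x)
Applying IC y(0) = 1:
Particular solution: y = e^(4x)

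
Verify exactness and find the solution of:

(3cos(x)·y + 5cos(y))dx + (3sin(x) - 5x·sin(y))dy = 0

Verify exactness: ∂M/∂y = ∂N/∂x ✓
Find F(x,y) such that ∂F/∂x = M, ∂F/∂y = N
Solution: 3sin(x)·y + 5x·cos(y) = C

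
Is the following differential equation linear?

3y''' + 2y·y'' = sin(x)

No. Nonlinear (y·y'' term)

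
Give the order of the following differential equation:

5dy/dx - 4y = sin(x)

The order is 1 (highest derivative is of order 1).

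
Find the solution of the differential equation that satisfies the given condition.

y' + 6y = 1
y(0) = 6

General solution: y = 1/6 + Ce^(-6x)
Applying y(0) = 6: C = 6 - 1/6 = 35/6
Particular solution: y = 1/6 + (35/6)e^(-6x)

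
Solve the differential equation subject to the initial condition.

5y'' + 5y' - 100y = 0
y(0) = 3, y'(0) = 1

General solution: y = C₁e^(4x) + C₂e^(-5x)
Applying ICs: C₁ = 16/9, C₂ = 11/9
Particular solution: y = (16/9)e^(4x) + (11/9)e^(-5x)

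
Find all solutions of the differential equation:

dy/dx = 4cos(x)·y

Separating variables and integrating:
ln|y| = 4sin(x) + C

General solution: y = Ce^(4sin(x))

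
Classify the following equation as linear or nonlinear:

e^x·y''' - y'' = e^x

Linear (y and its derivatives appear to the first power only, no products of y terms)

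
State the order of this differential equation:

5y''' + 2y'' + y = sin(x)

The order is 3 (highest derivative is of order 3).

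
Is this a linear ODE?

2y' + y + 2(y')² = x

No. Nonlinear ((y')² term)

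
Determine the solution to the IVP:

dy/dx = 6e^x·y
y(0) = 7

General solution: y = Ce^(6e^x)
Applying IC y(0) = 7:
Particular solution: y = 7e^(6(e^x - 1))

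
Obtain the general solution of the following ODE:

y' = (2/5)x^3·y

Separating variables and integrating:
ln|y| = x^4/10 + C

General solution: y = Ce^(x^4/10)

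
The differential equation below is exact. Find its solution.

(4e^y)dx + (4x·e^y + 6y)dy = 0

Verify exactness: ∂M/∂y = ∂N/∂x ✓
Find F(x,y) such that ∂F/∂x = M, ∂F/∂y = N
Solution: 4x·e^y + 3y² = C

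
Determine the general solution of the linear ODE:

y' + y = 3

Using integrating factor method:

General solution: y = 3 + Ce^(-x)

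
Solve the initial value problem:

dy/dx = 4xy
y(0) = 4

General solution: y = Ce^(2x²)
Applying IC y(0) = 4:
Particular solution: y = 4e^(2x²)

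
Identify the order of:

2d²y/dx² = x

The order is 2 (highest derivative is of order 2).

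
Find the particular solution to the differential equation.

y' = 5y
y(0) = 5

General solution: y = Ce^(5x)
Applying IC y(0) = 5:
Particular solution: y = 5e^(5x)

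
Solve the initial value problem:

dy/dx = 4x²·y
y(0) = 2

General solution: y = Ce^(4x³/3)
Applying IC y(0) = 2:
Particular solution: y = 2e^(4x³/3)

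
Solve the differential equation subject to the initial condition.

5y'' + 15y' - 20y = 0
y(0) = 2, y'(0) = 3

General solution: y = C₁e^x + C₂e^(-4x)
Applying ICs: C₁ = 11/5, C₂ = -1/5
Particular solution: y = (11/5)e^x - (1/5)e^(-4x)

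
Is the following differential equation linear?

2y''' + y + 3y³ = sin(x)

No. Nonlinear (y³ term)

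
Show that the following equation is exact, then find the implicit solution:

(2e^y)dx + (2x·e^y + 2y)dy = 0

Verify exactness: ∂M/∂y = ∂N/∂x ✓
Find F(x,y) such that ∂F/∂x = M, ∂F/∂y = N
Solution: 2x·e^y + y² = C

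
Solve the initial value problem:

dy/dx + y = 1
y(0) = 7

General solution: y = 1 + Ce^(-x)
Applying y(0) = 7: C = 7 - 1 = 6
Particular solution: y = 1 + 6e^(-x)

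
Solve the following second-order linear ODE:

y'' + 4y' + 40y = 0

Characteristic equation: r² + 4r + 40 = 0
Roots: r = -2 ± 6i (complex conjugates)
General solution: y = e^(-2x)(C₁cos(6x) + C₂sin(6x))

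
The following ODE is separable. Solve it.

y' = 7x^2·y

Separating variables and integrating:
ln|y| = 7x^3/3 + C

General solution: y = Ce^(7x^3/3)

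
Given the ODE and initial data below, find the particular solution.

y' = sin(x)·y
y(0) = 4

General solution: y = Ce^(-cos(x))
Applying IC y(0) = 4:
Particular solution: y = 4e^(1-cos(x))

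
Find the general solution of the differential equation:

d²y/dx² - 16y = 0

Characteristic equation: r² - 16 = 0
Roots: r = 4, -4 (distinct real)
General solution: y = C₁e^(4x) + C₂e^(-4x)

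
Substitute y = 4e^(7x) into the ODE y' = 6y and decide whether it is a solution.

Verification:
y = 4e^(7x)
y' = 28e^(7x)
But 6y = 24e^(7x)
y' ≠ 6y — the derivative does not match

No, it is not a solution.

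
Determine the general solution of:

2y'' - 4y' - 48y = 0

Characteristic equation: 2r² - 4r - 48 = 0
Divide by 2: r² - 2r - 24 = 0
Roots: r = 6, -4 (distinct real)
General solution: y = C₁e^(6x) + C₂e^(-4x)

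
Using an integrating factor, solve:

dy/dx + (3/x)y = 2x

Using integrating factor method:

General solution: y = (2/5)x^2 + Cx^(-3)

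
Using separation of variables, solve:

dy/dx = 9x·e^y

Separating variables and integrating:
-e^(-y) = 9x²/2 + C

General solution: y = -ln(C - 9x²/2)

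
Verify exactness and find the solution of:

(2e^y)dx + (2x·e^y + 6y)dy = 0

Verify exactness: ∂M/∂y = ∂N/∂x ✓
Find F(x,y) such that ∂F/∂x = M, ∂F/∂y = N
Solution: 2x·e^y + 3y² = C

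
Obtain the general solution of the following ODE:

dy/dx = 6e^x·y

Separating variables and integrating:
ln|y| = 6e^x + C

General solution: y = Ce^(6e^x)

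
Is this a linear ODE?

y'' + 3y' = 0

Yes. Linear (y and its derivatives appear to the first power only, no products of y terms)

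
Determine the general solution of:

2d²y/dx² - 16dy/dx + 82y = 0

Characteristic equation: 2r² - 16r + 82 = 0
Divide by 2: r² - 8r + 41 = 0
Roots: r = 4 ± 5i (complex conjugates)
General solution: y = e^(4x)(C₁cos(5x) + C₂sin(5x))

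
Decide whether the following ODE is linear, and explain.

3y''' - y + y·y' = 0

Nonlinear (product y·y')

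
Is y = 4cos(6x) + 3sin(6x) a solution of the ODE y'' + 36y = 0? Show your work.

Verification:
y'' = -144cos(6x) - 108sin(6x)
y'' + 36y = 0 ✓

Yes, it is a solution.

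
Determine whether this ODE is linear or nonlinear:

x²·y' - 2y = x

Linear (y and its derivatives appear to the first power only, no products of y terms)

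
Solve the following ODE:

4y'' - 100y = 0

Characteristic equation: 4r² - 100 = 0
Divide by 4: r² - 25 = 0
Roots: r = 5, -5 (distinct real)
General solution: y = C₁e^(5x) + C₂e^(-5x)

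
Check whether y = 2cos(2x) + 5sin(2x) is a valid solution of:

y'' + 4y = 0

Verification:
y'' = -8cos(2x) - 20sin(2x)
y'' + 4y = 0 ✓

Yes, it is a solution.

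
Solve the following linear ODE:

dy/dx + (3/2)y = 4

Using integrating factor method:

General solution: y = 8/3 + Ce^(-3x/2)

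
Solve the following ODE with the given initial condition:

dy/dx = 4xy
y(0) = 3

General solution: y = Ce^(2x²)
Applying IC y(0) = 3:
Particular solution: y = 3e^(2x²)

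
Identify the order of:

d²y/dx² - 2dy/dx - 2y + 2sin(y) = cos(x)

The order is 2 (highest derivative is of order 2).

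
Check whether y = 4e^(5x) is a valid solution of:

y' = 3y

Verification:
y = 4e^(5x)
y' = 20e^(5x)
But 3y = 12e^(5x)
y' ≠ 3y — the derivative does not match

No, it is not a solution.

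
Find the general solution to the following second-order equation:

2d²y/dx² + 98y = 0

Characteristic equation: 2r² + 98 = 0
Divide by 2: r² + 49 = 0
Roots: r = ±7i (complex conjugates)
General solution: y = C₁cos(7x) + C₂sin(7x)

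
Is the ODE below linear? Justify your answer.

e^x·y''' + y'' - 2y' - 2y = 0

Yes. Linear (y and its derivatives appear to the first power only, no products of y terms)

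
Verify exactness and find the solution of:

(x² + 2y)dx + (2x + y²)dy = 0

Verify exactness: ∂M/∂y = ∂N/∂x ✓
Find F(x,y) such that ∂F/∂x = M, ∂F/∂y = N
Solution: x³/3 + 2xy + y³/3 = C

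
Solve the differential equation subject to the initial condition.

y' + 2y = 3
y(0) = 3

General solution: y = 3/2 + Ce^(-2x)
Applying y(0) = 3: C = 3 - 3/2 = 3/2
Particular solution: y = 3/2 + (3/2)e^(-2x)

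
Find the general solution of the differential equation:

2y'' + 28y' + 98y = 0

Characteristic equation: 2r² + 28r + 98 = 0
Divide by 2: r² + 14r + 49 = 0
Factored: (r + 7)² = 0
Repeated root: r = -7
General solution: y = (C₁ + C₂x)e^(-7x)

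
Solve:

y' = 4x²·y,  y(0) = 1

General solution: y = Ce^(4x³/3)
Applying IC y(0) = 1:
Particular solution: y = e^(4x³/3)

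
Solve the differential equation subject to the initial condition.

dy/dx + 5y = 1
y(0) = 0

General solution: y = 1/5 + Ce^(-5x)
Applying y(0) = 0: C = 0 - 1/5 = -1/5
Particular solution: y = 1/5 - (1/5)e^(-5x)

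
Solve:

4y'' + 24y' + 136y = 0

Characteristic equation: 4r² + 24r + 136 = 0
Divide by 4: r² + 6r + 34 = 0
Roots: r = -3 ± 5i (complex conjugates)
General solution: y = e^(-3x)(C₁cos(5x) + C₂sin(5x))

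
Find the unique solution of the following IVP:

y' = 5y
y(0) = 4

General solution: y = Ce^(5x)
Applying IC y(0) = 4:
Particular solution: y = 4e^(5x)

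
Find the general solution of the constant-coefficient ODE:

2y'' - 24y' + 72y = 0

Characteristic equation: 2r² - 24r + 72 = 0
Divide by 2: r² - 12r + 36 = 0
Factored: (r - 6)² = 0
Repeated root: r = 6
General solution: y = (C₁ + C₂x)e^(6x)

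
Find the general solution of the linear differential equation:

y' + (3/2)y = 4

Using integrating factor method:

General solution: y = 8/3 + Ce^(-3x/2)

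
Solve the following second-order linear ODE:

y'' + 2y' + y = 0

Characteristic equation: r² + 2r + 1 = 0
Factored: (r + 1)² = 0
Repeated root: r = -1
General solution: y = (C₁ + C₂x)e^(-x)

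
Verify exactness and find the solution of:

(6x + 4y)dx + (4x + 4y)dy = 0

Verify exactness: ∂M/∂y = ∂N/∂x ✓
Find F(x,y) such that ∂F/∂x = M, ∂F/∂y = N
Solution: 3x² + 4xy + 2y² = C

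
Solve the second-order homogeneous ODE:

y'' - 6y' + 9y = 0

Characteristic equation: r² - 6r + 9 = 0
Factored: (r - 3)² = 0
Repeated root: r = 3
General solution: y = (C₁ + C₂x)e^(3x)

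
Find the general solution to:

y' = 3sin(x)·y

Separating variables and integrating:
ln|y| = -3cos(x) + C

General solution: y = Ce^(-3cos(x))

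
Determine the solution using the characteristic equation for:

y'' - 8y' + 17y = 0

Characteristic equation: r² - 8r + 17 = 0
Roots: r = 4 ± i (complex conjugates)
General solution: y = e^(4x)(C₁cos(x) + C₂sin(x))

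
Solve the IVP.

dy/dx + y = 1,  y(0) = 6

General solution: y = 1 + Ce^(-x)
Applying y(0) = 6: C = 6 - 1 = 5
Particular solution: y = 1 + 5e^(-x)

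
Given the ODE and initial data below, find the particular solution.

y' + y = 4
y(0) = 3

General solution: y = 4 + Ce^(-x)
Applying y(0) = 3: C = 3 - 4 = -1
Particular solution: y = 4 - e^(-x)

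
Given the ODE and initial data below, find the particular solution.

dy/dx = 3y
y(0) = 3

General solution: y = Ce^(3x)
Applying IC y(0) = 3:
Particular solution: y = 3e^(3x)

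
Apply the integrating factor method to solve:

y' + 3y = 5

Using integrating factor method:

General solution: y = 5/3 + Ce^(-3x)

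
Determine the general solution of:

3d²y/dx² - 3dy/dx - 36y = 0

Characteristic equation: 3r² - 3r - 36 = 0
Divide by 3: r² - r - 12 = 0
Roots: r = 4, -3 (distinct real)
General solution: y = C₁e^(4x) + C₂e^(-3x)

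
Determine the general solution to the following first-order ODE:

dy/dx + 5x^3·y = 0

Using integrating factor method:

General solution: y = Ce^(-5x^4/4)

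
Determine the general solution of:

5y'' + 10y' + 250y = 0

Characteristic equation: 5r² + 10r + 250 = 0
Divide by 5: r² + 2r + 50 = 0
Roots: r = -1 ± 7i (complex conjugates)
General solution: y = e^(-x)(C₁cos(7x) + C₂sin(7x))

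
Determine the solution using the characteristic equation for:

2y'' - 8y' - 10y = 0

Characteristic equation: 2r² - 8r - 10 = 0
Divide by 2: r² - 4r - 5 = 0
Roots: r = 5, -1 (distinct real)
General solution: y = C₁e^(5x) + C₂e^(-x)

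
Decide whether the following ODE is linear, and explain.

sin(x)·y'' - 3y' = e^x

Linear (y and its derivatives appear to the first power only, no products of y terms)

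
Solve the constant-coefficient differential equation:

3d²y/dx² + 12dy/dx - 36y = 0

Characteristic equation: 3r² + 12r - 36 = 0
Divide by 3: r² + 4r - 12 = 0
Roots: r = 2, -6 (distinct real)
General solution: y = C₁e^(2x) + C₂e^(-6x)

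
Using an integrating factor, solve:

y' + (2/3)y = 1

Using integrating factor method:

General solution: y = 3/2 + Ce^(-2x/3)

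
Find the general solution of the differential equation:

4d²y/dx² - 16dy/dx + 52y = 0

Characteristic equation: 4r² - 16r + 52 = 0
Divide by 4: r² - 4r + 13 = 0
Roots: r = 2 ± 3i (complex conjugates)
General solution: y = e^(2x)(C₁cos(3x) + C₂sin(3x))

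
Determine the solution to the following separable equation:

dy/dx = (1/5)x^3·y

Separating variables and integrating:
ln|y| = x^4/20 + C

General solution: y = Ce^(x^4/20)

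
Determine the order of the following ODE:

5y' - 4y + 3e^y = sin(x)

The order is 1 (highest derivative is of order 1).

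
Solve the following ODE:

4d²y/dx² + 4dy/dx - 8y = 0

Characteristic equation: 4r² + 4r - 8 = 0
Divide by 4: r² + r - 2 = 0
Roots: r = 1, -2 (distinct real)
General solution: y = C₁e^x + C₂e^(-2x)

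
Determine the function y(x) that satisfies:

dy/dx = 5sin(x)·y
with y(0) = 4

General solution: y = Ce^(-5cos(x))
Applying IC y(0) = 4:
Particular solution: y = 4e^(5(1-cos(x)))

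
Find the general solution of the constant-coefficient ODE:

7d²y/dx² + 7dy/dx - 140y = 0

Characteristic equation: 7r² + 7r - 140 = 0
Divide by 7: r² + r - 20 = 0
Roots: r = 4, -5 (distinct real)
General solution: y = C₁e^(4x) + C₂e^(-5x)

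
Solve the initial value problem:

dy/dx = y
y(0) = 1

General solution: y = Ce^x
Applying IC y(0) = 1:
Particular solution: y = e^x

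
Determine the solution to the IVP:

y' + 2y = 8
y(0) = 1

General solution: y = 4 + Ce^(-2x)
Applying y(0) = 1: C = 1 - 4 = -3
Particular solution: y = 4 - 3e^(-2x)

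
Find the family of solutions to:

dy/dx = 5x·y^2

Separating variables and integrating:
-1/y = 5x^2/2 + C

General solution: y^-1 = (-5/2)x^2 + C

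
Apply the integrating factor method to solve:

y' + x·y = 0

Using integrating factor method:

General solution: y = Ce^(-x^2/2)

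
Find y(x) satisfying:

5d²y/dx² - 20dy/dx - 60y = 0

Characteristic equation: 5r² - 20r - 60 = 0
Divide by 5: r² - 4r - 12 = 0
Roots: r = 6, -2 (distinct real)
General solution: y = C₁e^(6x) + C₂e^(-2x)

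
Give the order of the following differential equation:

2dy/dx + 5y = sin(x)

The order is 1 (highest derivative is of order 1).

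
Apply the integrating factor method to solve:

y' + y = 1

Using integrating factor method:

General solution: y = 1 + Ce^(-x)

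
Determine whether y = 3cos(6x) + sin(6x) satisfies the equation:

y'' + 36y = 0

Verification:
y'' = -108cos(6x) - 36sin(6x)
y'' + 36y = 0 ✓

Yes, it is a solution.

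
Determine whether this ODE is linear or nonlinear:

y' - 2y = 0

Linear (y and its derivatives appear to the first power only, no products of y terms)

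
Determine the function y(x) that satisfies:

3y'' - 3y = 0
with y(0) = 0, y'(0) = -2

General solution: y = C₁e^x + C₂e^(-x)
Applying ICs: C₁ = -1, C₂ = 1
Particular solution: y = -e^x + e^(-x)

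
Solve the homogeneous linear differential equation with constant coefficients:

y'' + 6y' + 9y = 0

Characteristic equation: r² + 6r + 9 = 0
Factored: (r + 3)² = 0
Repeated root: r = -3
General solution: y = (C₁ + C₂x)e^(-3x)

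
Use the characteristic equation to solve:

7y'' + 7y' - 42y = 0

Characteristic equation: 7r² + 7r - 42 = 0
Divide by 7: r² + r - 6 = 0
Roots: r = 2, -3 (distinct real)
General solution: y = C₁e^(2x) + C₂e^(-3x)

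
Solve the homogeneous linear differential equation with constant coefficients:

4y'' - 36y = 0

Characteristic equation: 4r² - 36 = 0
Divide by 4: r² - 9 = 0
Roots: r = 3, -3 (distinct real)
General solution: y = C₁e^(3x) + C₂e^(-3x)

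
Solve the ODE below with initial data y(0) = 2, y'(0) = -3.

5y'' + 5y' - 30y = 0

General solution: y = C₁e^(2x) + C₂e^(-3x)
Applying ICs: C₁ = 3/5, C₂ = 7/5
Particular solution: y = (3/5)e^(2x) + (7/5)e^(-3x)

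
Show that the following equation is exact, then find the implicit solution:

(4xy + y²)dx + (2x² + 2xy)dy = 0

Verify exactness: ∂M/∂y = ∂N/∂x ✓
Find F(x,y) such that ∂F/∂x = M, ∂F/∂y = N
Solution: 2x²y + xy² = C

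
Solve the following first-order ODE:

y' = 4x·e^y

Separating variables and integrating:
-e^(-y) = 2x² + C

General solution: y = -ln(C - 2x²)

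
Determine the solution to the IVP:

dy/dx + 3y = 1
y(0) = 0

General solution: y = 1/3 + Ce^(-3x)
Applying y(0) = 0: C = 0 - 1/3 = -1/3
Particular solution: y = 1/3 - (1/3)e^(-3x)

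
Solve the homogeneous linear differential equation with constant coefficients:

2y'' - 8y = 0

Characteristic equation: 2r² - 8 = 0
Divide by 2: r² - 4 = 0
Roots: r = 2, -2 (distinct real)
General solution: y = C₁e^(2x) + C₂e^(-2x)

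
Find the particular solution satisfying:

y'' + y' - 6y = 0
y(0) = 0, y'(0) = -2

General solution: y = C₁e^(2x) + C₂e^(-3x)
Applying ICs: C₁ = -2/5, C₂ = 2/5
Particular solution: y = -(2/5)e^(2x) + (2/5)e^(-3x)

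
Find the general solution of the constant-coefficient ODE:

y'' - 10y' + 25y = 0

Characteristic equation: r² - 10r + 25 = 0
Factored: (r - 5)² = 0
Repeated root: r = 5
General solution: y = (C₁ + C₂x)e^(5x)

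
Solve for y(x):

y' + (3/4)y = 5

Using integrating factor method:

General solution: y = 20/3 + Ce^(-3x/4)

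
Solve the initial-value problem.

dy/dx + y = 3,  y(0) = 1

General solution: y = 3 + Ce^(-x)
Applying y(0) = 1: C = 1 - 3 = -2
Particular solution: y = 3 - 2e^(-x)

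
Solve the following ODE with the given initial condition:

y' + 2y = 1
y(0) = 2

General solution: y = 1/2 + Ce^(-2x)
Applying y(0) = 2: C = 2 - 1/2 = 3/2
Particular solution: y = 1/2 + (3/2)e^(-2x)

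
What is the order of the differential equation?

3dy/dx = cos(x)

The order is 1 (highest derivative is of order 1).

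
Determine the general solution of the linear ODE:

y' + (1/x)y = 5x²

Using integrating factor method:

General solution: y = (5/4)x^3 + C/x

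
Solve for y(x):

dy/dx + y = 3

Using integrating factor method:

General solution: y = 3 + Ce^(-x)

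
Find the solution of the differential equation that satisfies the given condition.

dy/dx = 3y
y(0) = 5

General solution: y = Ce^(3x)
Applying IC y(0) = 5:
Particular solution: y = 5e^(3x)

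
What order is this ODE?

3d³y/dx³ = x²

The order is 3 (highest derivative is of order 3).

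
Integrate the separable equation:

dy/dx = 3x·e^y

Separating variables and integrating:
-e^(-y) = 3x²/2 + C

General solution: y = -ln(C - 3x²/2)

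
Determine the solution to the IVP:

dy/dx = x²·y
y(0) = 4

General solution: y = Ce^(x³/3)
Applying IC y(0) = 4:
Particular solution: y = 4e^(x³/3)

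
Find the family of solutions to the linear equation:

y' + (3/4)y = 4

Using integrating factor method:

General solution: y = 16/3 + Ce^(-3x/4)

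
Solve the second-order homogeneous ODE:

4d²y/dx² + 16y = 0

Characteristic equation: 4r² + 16 = 0
Divide by 4: r² + 4 = 0
Roots: r = ±2i (complex conjugates)
General solution: y = C₁cos(2x) + C₂sin(2x)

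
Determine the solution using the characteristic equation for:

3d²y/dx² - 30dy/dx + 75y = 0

Characteristic equation: 3r² - 30r + 75 = 0
Divide by 3: r² - 10r + 25 = 0
Factored: (r - 5)² = 0
Repeated root: r = 5
General solution: y = (C₁ + C₂x)e^(5x)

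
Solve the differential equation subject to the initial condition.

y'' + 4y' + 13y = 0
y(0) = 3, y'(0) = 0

General solution: y = e^(-2x)(C₁cos(3x) + C₂sin(3x))
Complex roots r = -2 ± 3i
Applying ICs: C₁ = 3, C₂ = 2
Particular solution: y = e^(-2x)(3cos(3x) + 2sin(3x))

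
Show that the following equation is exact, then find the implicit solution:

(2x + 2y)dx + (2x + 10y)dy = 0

Verify exactness: ∂M/∂y = ∂N/∂x ✓
Find F(x,y) such that ∂F/∂x = M, ∂F/∂y = N
Solution: x² + 2xy + 5y² = C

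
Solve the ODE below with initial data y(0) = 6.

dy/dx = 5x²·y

General solution: y = Ce^(5x³/3)
Applying IC y(0) = 6:
Particular solution: y = 6e^(5x³/3)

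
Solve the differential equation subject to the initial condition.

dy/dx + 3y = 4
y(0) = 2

General solution: y = 4/3 + Ce^(-3x)
Applying y(0) = 2: C = 2 - 4/3 = 2/3
Particular solution: y = 4/3 + (2/3)e^(-3x)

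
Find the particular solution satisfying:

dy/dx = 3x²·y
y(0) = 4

General solution: y = Ce^(x³)
Applying IC y(0) = 4:
Particular solution: y = 4e^(x³)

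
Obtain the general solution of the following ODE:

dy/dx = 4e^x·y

Separating variables and integrating:
ln|y| = 4e^x + C

General solution: y = Ce^(4e^x)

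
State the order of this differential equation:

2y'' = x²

The order is 2 (highest derivative is of order 2).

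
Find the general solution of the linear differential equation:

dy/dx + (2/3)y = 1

Using integrating factor method:

General solution: y = 3/2 + Ce^(-2x/3)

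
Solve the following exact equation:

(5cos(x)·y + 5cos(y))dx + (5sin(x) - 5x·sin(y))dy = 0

Verify exactness: ∂M/∂y = ∂N/∂x ✓
Find F(x,y) such that ∂F/∂x = M, ∂F/∂y = N
Solution: 5sin(x)·y + 5x·cos(y) = C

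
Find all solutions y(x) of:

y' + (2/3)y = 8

Using integrating factor method:

General solution: y = 12 + Ce^(-2x/3)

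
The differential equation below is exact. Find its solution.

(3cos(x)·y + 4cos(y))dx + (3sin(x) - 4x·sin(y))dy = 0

Verify exactness: ∂M/∂y = ∂N/∂x ✓
Find F(x,y) such that ∂F/∂x = M, ∂F/∂y = N
Solution: 3sin(x)·y + 4x·cos(y) = C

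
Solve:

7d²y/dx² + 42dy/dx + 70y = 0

Characteristic equation: 7r² + 42r + 70 = 0
Divide by 7: r² + 6r + 10 = 0
Roots: r = -3 ± i (complex conjugates)
General solution: y = e^(-3x)(C₁cos(x) + C₂sin(x))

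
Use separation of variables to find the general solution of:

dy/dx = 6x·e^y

Separating variables and integrating:
-e^(-y) = 3x² + C

General solution: y = -ln(C - 3x²)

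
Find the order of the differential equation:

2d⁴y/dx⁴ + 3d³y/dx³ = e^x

The order is 4 (highest derivative is of order 4).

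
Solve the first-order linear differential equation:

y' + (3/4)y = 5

Using integrating factor method:

General solution: y = 20/3 + Ce^(-3x/4)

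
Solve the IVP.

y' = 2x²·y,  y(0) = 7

General solution: y = Ce^(2x³/3)
Applying IC y(0) = 7:
Particular solution: y = 7e^(2x³/3)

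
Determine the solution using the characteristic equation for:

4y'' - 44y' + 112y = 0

Characteristic equation: 4r² - 44r + 112 = 0
Divide by 4: r² - 11r + 28 = 0
Roots: r = 4, 7 (distinct real)
General solution: y = C₁e^(4x) + C₂e^(7x)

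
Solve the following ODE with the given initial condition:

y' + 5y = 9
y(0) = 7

General solution: y = 9/5 + Ce^(-5x)
Applying y(0) = 7: C = 7 - 9/5 = 26/5
Particular solution: y = 9/5 + (26/5)e^(-5x)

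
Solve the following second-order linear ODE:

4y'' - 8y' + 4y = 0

Characteristic equation: 4r² - 8r + 4 = 0
Divide by 4: r² - 2r + 1 = 0
Factored: (r - 1)² = 0
Repeated root: r = 1
General solution: y = (C₁ + C₂x)e^x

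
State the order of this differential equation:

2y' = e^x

The order is 1 (highest derivative is of order 1).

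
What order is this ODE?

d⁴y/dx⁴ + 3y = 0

The order is 4 (highest derivative is of order 4).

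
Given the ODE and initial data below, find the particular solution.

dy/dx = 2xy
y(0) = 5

General solution: y = Ce^(x²)
Applying IC y(0) = 5:
Particular solution: y = 5e^(x²)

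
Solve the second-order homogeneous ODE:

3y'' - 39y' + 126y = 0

Characteristic equation: 3r² - 39r + 126 = 0
Divide by 3: r² - 13r + 42 = 0
Roots: r = 7, 6 (distinct real)
General solution: y = C₁e^(7x) + C₂e^(6x)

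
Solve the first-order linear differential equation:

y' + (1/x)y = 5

Using integrating factor method:

General solution: y = (5/2)x + C/x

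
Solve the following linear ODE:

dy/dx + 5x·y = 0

Using integrating factor method:

General solution: y = Ce^(-5x^2/2)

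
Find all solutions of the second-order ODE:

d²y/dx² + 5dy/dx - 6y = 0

Characteristic equation: r² + 5r - 6 = 0
Roots: r = 1, -6 (distinct real)
General solution: y = C₁e^x + C₂e^(-6x)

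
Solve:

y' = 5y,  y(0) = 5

General solution: y = Ce^(5x)
Applying IC y(0) = 5:
Particular solution: y = 5e^(5x)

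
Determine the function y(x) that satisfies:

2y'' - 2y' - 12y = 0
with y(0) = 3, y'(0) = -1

General solution: y = C₁e^(3x) + C₂e^(-2x)
Applying ICs: C₁ = 1, C₂ = 2
Particular solution: y = e^(3x) + 2e^(-2x)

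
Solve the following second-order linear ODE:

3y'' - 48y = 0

Characteristic equation: 3r² - 48 = 0
Divide by 3: r² - 16 = 0
Roots: r = 4, -4 (distinct real)
General solution: y = C₁e^(4x) + C₂e^(-4x)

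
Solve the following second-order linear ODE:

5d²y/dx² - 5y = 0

Characteristic equation: 5r² - 5 = 0
Divide by 5: r² - 1 = 0
Roots: r = 1, -1 (distinct real)
General solution: y = C₁e^x + C₂e^(-x)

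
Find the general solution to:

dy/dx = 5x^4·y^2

Separating variables and integrating:
-1/y = x^5 + C

General solution: y^-1 = -x^5 + C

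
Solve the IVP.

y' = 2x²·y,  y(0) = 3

General solution: y = Ce^(2x³/3)
Applying IC y(0) = 3:
Particular solution: y = 3e^(2x³/3)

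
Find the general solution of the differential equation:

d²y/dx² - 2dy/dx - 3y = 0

Characteristic equation: r² - 2r - 3 = 0
Roots: r = 3, -1 (distinct real)
General solution: y = C₁e^(3x) + C₂e^(-x)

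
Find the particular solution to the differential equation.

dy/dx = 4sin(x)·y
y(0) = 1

General solution: y = Ce^(-4cos(x))
Applying IC y(0) = 1:
Particular solution: y = e^(4(1-cos(x)))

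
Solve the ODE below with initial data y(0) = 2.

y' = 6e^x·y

General solution: y = Ce^(6e^x)
Applying IC y(0) = 2:
Particular solution: y = 2e^(6(e^x - 1))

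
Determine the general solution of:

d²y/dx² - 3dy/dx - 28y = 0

Characteristic equation: r² - 3r - 28 = 0
Roots: r = 7, -4 (distinct real)
General solution: y = C₁e^(7x) + C₂e^(-4x)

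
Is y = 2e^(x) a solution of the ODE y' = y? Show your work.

Verification:
y = 2e^(x)
y' = 2e^(x)
y = 2e^(x)
y' = y ✓

Yes, it is a solution.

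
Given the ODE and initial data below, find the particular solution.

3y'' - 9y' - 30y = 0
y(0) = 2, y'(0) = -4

General solution: y = C₁e^(5x) + C₂e^(-2x)
Applying ICs: C₁ = 0, C₂ = 2
Particular solution: y = 2e^(-2x)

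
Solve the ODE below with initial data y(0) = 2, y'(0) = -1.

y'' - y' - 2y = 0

General solution: y = C₁e^(2x) + C₂e^(-x)
Applying ICs: C₁ = 1/3, C₂ = 5/3
Particular solution: y = (1/3)e^(2x) + (5/3)e^(-x)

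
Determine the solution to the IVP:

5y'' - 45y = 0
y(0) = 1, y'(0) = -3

General solution: y = C₁e^(3x) + C₂e^(-3x)
Applying ICs: C₁ = 0, C₂ = 1
Particular solution: y = e^(-3x)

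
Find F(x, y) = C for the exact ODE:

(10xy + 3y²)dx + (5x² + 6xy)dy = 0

Verify exactness: ∂M/∂y = ∂N/∂x ✓
Find F(x,y) such that ∂F/∂x = M, ∂F/∂y = N
Solution: 5x²y + 3xy² = C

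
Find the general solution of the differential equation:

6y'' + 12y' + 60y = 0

Characteristic equation: 6r² + 12r + 60 = 0
Divide by 6: r² + 2r + 10 = 0
Roots: r = -1 ± 3i (complex conjugates)
General solution: y = e^(-x)(C₁cos(3x) + C₂sin(3x))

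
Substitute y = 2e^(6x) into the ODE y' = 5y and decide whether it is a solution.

Verification:
y = 2e^(6x)
y' = 12e^(6x)
But 5y = 10e^(6x)
y' ≠ 5y — the derivative does not match

No, it is not a solution.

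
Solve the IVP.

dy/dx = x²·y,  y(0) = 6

General solution: y = Ce^(x³/3)
Applying IC y(0) = 6:
Particular solution: y = 6e^(x³/3)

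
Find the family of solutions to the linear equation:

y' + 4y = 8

Using integrating factor method:

General solution: y = 2 + Ce^(-4x)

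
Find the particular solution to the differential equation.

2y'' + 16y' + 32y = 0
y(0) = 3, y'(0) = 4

General solution: y = (C₁ + C₂x)e^(-4x)
Repeated root r = -4
Applying ICs: C₁ = 3, C₂ = 16
Particular solution: y = (3 + 16x)e^(-4x)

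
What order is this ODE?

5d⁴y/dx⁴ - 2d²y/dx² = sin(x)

The order is 4 (highest derivative is of order 4).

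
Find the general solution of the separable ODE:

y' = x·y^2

Separating variables and integrating:
-1/y = x^2/2 + C

General solution: y^-1 = (-1/2)x^2 + C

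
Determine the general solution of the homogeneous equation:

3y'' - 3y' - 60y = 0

Characteristic equation: 3r² - 3r - 60 = 0
Divide by 3: r² - r - 20 = 0
Roots: r = 5, -4 (distinct real)
General solution: y = C₁e^(5x) + C₂e^(-4x)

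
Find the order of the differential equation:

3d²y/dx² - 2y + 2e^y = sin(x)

The order is 2 (highest derivative is of order 2).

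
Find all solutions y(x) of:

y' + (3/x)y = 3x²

Using integrating factor method:

General solution: y = (1/2)x^3 + Cx^(-3)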